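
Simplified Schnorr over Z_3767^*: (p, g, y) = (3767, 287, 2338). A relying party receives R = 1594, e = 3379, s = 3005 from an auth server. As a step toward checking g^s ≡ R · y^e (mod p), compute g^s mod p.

Squares mod 3767: 287^1≡287, 287^2≡3262, 287^4≡2636, 287^8≡2148, 287^16≡3096, 287^32≡1968, 287^64≡548, 287^128≡2711, 287^256≡104, 287^512≡3282, 287^1024≡1671, 287^2048≡894
3005 = 2048 + 512 + 256 + 128 + 32 + 16 + 8 + 4 + 1, so 287^3005 ≡ 894·3282·104·2711·1968·3096·2148·2636·287 ≡ 2823 (mod 3767)

2823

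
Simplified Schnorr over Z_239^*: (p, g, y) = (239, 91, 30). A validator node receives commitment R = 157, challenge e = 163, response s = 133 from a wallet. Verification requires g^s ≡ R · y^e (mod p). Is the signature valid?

valid

g^s mod p:
Squares mod 239: 91^1≡91, 91^2≡155, 91^4≡125, 91^8≡90, 91^16≡213, 91^32≡198, 91^64≡8, 91^128≡64
133 = 128 + 4 + 1, so 91^133 ≡ 64·125·91 ≡ 6 (mod 239)
R · y^e mod p:
Squares mod 239: 30^1≡30, 30^2≡183, 30^4≡29, 30^8≡124, 30^16≡80, 30^32≡186, 30^64≡180, 30^128≡135
163 = 128 + 32 + 2 + 1, so 30^163 ≡ 135·186·183·30 ≡ 134 (mod 239)
157·134 = 21038 ≡ 6 (mod 239)
6 ≡ 6 (mod 239); signature holds.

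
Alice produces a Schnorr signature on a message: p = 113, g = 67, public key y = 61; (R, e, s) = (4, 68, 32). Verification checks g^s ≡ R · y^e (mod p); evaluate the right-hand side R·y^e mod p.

49

Squares mod 113: 61^1≡61, 61^2≡105, 61^4≡64, 61^8≡28, 61^16≡106, 61^32≡49, 61^64≡28
68 = 64 + 4, so 61^68 ≡ 28·64 ≡ 97 (mod 113)
R · y^e ≡ 4·97 = 388 ≡ 49 (mod 113)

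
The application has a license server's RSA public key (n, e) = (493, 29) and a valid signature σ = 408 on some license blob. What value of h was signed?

408

σ^29 mod 493 = 408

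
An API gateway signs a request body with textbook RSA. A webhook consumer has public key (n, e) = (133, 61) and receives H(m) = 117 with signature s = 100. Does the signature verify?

s^2 ≡ 100^2 = 10000 ≡ 25
s^4 ≡ 25^2 = 625 ≡ 93
s^8 ≡ 93^2 = 8649 ≡ 4
s^16 ≡ 4^2 = 16
s^32 ≡ 16^2 = 256 ≡ 123
61 = 32 + 16 + 8 + 4 + 1, so s^61 ≡ 123·16·4·93·100 ≡ 16 (mod 133)
s^61 mod 133 = 16, but H(m) = 117.

does not verify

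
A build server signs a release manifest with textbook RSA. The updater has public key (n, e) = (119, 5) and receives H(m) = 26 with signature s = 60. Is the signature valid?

invalid

s^2 ≡ 60^2 = 3600 ≡ 30
s^4 ≡ 30^2 = 900 ≡ 67
5 = 4 + 1, so s^5 ≡ 67·60 ≡ 93 (mod 119)
s^5 mod 119 = 93, but H(m) = 26.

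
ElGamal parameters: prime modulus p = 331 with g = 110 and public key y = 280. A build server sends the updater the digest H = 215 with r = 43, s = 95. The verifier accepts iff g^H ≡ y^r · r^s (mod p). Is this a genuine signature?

Left side g^H mod p:
110^2 = 12100 ≡ 184
110^4 ≡ 184^2 = 33856 ≡ 94
110^8 ≡ 94^2 = 8836 ≡ 230
110^16 ≡ 230^2 = 52900 ≡ 271
110^32 ≡ 271^2 = 73441 ≡ 290
110^64 ≡ 290^2 = 84100 ≡ 26
110^128 ≡ 26^2 = 676 ≡ 14
215 = 128 + 64 + 16 + 4 + 2 + 1, so 110^215 ≡ 14·26·271·94·184·110 ≡ 163 (mod 331)
Right side y^r · r^s mod p:
280^2 = 78400 ≡ 284
280^4 ≡ 284^2 = 80656 ≡ 223
280^8 ≡ 223^2 = 49729 ≡ 79
280^16 ≡ 79^2 = 6241 ≡ 283
280^32 ≡ 283^2 = 80089 ≡ 318
43 = 32 + 8 + 2 + 1, so 280^43 ≡ 318·79·284·280 ≡ 259 (mod 331)
43^2 = 1849 ≡ 194
43^4 ≡ 194^2 = 37636 ≡ 233
43^8 ≡ 233^2 = 54289 ≡ 5
43^16 ≡ 5^2 = 25
43^32 ≡ 25^2 = 625 ≡ 294
43^64 ≡ 294^2 = 86436 ≡ 45
95 = 64 + 16 + 8 + 4 + 2 + 1, so 43^95 ≡ 45·25·5·233·194·43 ≡ 223 (mod 331)
259·223 = 57757 ≡ 163 (mod 331)
163 ≡ 163 (mod 331), so the signature is genuine.

genuine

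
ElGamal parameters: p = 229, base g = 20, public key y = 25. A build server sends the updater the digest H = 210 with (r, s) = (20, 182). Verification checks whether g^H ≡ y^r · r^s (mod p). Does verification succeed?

passes

Left side g^H mod p:
20^2 = 400 ≡ 171
20^4 ≡ 171^2 = 29241 ≡ 158
20^8 ≡ 158^2 = 24964 ≡ 3
20^16 ≡ 3^2 = 9
20^32 ≡ 9^2 = 81
20^64 ≡ 81^2 = 6561 ≡ 149
20^128 ≡ 149^2 = 22201 ≡ 217
210 = 128 + 64 + 16 + 2, so 20^210 ≡ 217·149·9·171 ≡ 161 (mod 229)
Right side y^r · r^s mod p:
25^2 = 625 ≡ 167
25^4 ≡ 167^2 = 27889 ≡ 180
25^8 ≡ 180^2 = 32400 ≡ 111
25^16 ≡ 111^2 = 12321 ≡ 184
20 = 16 + 4, so 25^20 ≡ 184·180 ≡ 144 (mod 229)
20^2 = 400 ≡ 171
20^4 ≡ 171^2 = 29241 ≡ 158
20^8 ≡ 158^2 = 24964 ≡ 3
20^16 ≡ 3^2 = 9
20^32 ≡ 9^2 = 81
20^64 ≡ 81^2 = 6561 ≡ 149
20^128 ≡ 149^2 = 22201 ≡ 217
182 = 128 + 32 + 16 + 4 + 2, so 20^182 ≡ 217·81·9·158·171 ≡ 184 (mod 229)
144·184 = 26496 ≡ 161 (mod 229)
161 ≡ 161 (mod 229), so the signature is genuine.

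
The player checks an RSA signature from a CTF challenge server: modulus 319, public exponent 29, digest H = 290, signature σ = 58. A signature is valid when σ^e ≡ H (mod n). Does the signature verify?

verifies

Squares mod 319: σ^1≡58, σ^2≡174, σ^4≡290, σ^8≡203, σ^16≡58
29 = 16 + 8 + 4 + 1, so σ^29 ≡ 58·203·290·58 ≡ 290 (mod 319)
Since 290 equals the digest 290, verification succeeds.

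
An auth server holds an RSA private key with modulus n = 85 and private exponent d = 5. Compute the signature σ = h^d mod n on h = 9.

59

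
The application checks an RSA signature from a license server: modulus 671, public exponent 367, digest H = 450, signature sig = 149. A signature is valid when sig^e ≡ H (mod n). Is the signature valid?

sig^2 ≡ 149^2 = 22201 ≡ 58
sig^4 ≡ 58^2 = 3364 ≡ 9
sig^8 ≡ 9^2 = 81
sig^16 ≡ 81^2 = 6561 ≡ 522
sig^32 ≡ 522^2 = 272484 ≡ 58
sig^64 ≡ 58^2 = 3364 ≡ 9
sig^128 ≡ 9^2 = 81
sig^256 ≡ 81^2 = 6561 ≡ 522
367 = 256 + 64 + 32 + 8 + 4 + 2 + 1, so sig^367 ≡ 522·9·58·81·9·58·149 ≡ 613 (mod 671)
613 ≠ 450, so verification fails.

invalid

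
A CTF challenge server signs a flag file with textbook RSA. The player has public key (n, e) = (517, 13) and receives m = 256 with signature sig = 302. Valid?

sig^2 ≡ 302^2 = 91204 ≡ 212
sig^4 ≡ 212^2 = 44944 ≡ 482
sig^8 ≡ 482^2 = 232324 ≡ 191
13 = 8 + 4 + 1, so sig^13 ≡ 191·482·302 ≡ 15 (mod 517)
15 ≠ 256, so verification fails.

no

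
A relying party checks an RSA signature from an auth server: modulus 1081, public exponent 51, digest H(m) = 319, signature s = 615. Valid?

s^2 ≡ 615^2 = 378225 ≡ 956
s^4 ≡ 956^2 = 913936 ≡ 491
s^8 ≡ 491^2 = 241081 ≡ 18
s^16 ≡ 18^2 = 324
s^32 ≡ 324^2 = 104976 ≡ 119
51 = 32 + 16 + 2 + 1, so s^51 ≡ 119·324·956·615 ≡ 319 (mod 1081)
s^51 mod 1081 = 319 matches H(m).

yes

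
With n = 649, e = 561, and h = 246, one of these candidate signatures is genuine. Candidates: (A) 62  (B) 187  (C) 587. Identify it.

C

Candidate A: 62^561 mod 649 = 403
Candidate B: 187^561 mod 649 = 506
Candidate C: 587^561 mod 649 = 246
  → matches h = 246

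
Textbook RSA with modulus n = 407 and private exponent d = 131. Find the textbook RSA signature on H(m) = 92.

59

(H(m))^2 ≡ 92^2 = 8464 ≡ 324
(H(m))^4 ≡ 324^2 = 104976 ≡ 377
(H(m))^8 ≡ 377^2 = 142129 ≡ 86
(H(m))^16 ≡ 86^2 = 7396 ≡ 70
(H(m))^32 ≡ 70^2 = 4900 ≡ 16
(H(m))^64 ≡ 16^2 = 256
(H(m))^128 ≡ 256^2 = 65536 ≡ 9
131 = 128 + 2 + 1, so (H(m))^131 ≡ 9·324·92 ≡ 59 (mod 407)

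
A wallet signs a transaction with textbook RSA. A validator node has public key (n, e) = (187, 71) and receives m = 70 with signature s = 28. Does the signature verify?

s^2 ≡ 28^2 = 784 ≡ 36
s^4 ≡ 36^2 = 1296 ≡ 174
s^8 ≡ 174^2 = 30276 ≡ 169
s^16 ≡ 169^2 = 28561 ≡ 137
s^32 ≡ 137^2 = 18769 ≡ 69
s^64 ≡ 69^2 = 4761 ≡ 86
71 = 64 + 4 + 2 + 1, so s^71 ≡ 86·174·36·28 ≡ 105 (mod 187)
105 ≠ 70, so verification fails.

does not verify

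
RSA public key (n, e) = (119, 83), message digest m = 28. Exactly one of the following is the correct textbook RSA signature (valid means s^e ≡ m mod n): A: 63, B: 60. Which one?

Candidate A: 63^2 = 3969 ≡ 42; 63^4 ≡ 42^2 = 1764 ≡ 98; 63^8 ≡ 98^2 = 9604 ≡ 84; 63^16 ≡ 84^2 = 7056 ≡ 35; 63^32 ≡ 35^2 = 1225 ≡ 35; 63^64 ≡ 35^2 = 1225 ≡ 35; 83 = 64 + 16 + 2 + 1, so 63^83 ≡ 35·35·42·63 ≡ 28 (mod 119)
  → matches m = 28
Candidate B: 60^2 = 3600 ≡ 30; 60^4 ≡ 30^2 = 900 ≡ 67; 60^8 ≡ 67^2 = 4489 ≡ 86; 60^16 ≡ 86^2 = 7396 ≡ 18; 60^32 ≡ 18^2 = 324 ≡ 86; 60^64 ≡ 86^2 = 7396 ≡ 18; 83 = 64 + 16 + 2 + 1, so 60^83 ≡ 18·18·30·60 ≡ 100 (mod 119)

A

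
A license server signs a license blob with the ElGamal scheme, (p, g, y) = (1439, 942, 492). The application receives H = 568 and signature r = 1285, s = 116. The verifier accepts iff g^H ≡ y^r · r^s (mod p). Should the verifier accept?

Left side g^H mod p:
942^2 = 887364 ≡ 940
942^4 ≡ 940^2 = 883600 ≡ 54
942^8 ≡ 54^2 = 2916 ≡ 38
942^16 ≡ 38^2 = 1444 ≡ 5
942^32 ≡ 5^2 = 25
942^64 ≡ 25^2 = 625
942^128 ≡ 625^2 = 390625 ≡ 656
942^256 ≡ 656^2 = 430336 ≡ 75
942^512 ≡ 75^2 = 5625 ≡ 1308
568 = 512 + 32 + 16 + 8, so 942^568 ≡ 1308·25·5·38 ≡ 837 (mod 1439)
Right side y^r · r^s mod p:
492^2 = 242064 ≡ 312
492^4 ≡ 312^2 = 97344 ≡ 931
492^8 ≡ 931^2 = 866761 ≡ 483
492^16 ≡ 483^2 = 233289 ≡ 171
492^32 ≡ 171^2 = 29241 ≡ 461
492^64 ≡ 461^2 = 212521 ≡ 988
492^128 ≡ 988^2 = 976144 ≡ 502
492^256 ≡ 502^2 = 252004 ≡ 179
492^512 ≡ 179^2 = 32041 ≡ 383
492^1024 ≡ 383^2 = 146689 ≡ 1350
1285 = 1024 + 256 + 4 + 1, so 492^1285 ≡ 1350·179·931·492 ≡ 148 (mod 1439)
1285^2 = 1651225 ≡ 692
1285^4 ≡ 692^2 = 478864 ≡ 1116
1285^8 ≡ 1116^2 = 1245456 ≡ 721
1285^16 ≡ 721^2 = 519841 ≡ 362
1285^32 ≡ 362^2 = 131044 ≡ 95
1285^64 ≡ 95^2 = 9025 ≡ 391
116 = 64 + 32 + 16 + 4, so 1285^116 ≡ 391·95·362·1116 ≡ 871 (mod 1439)
148·871 = 128908 ≡ 837 (mod 1439)
837 ≡ 837 (mod 1439), so the signature is genuine.

accept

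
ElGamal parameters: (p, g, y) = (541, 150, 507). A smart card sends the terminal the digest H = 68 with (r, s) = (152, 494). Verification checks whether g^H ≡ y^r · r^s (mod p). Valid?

Left side g^H mod p:
150^2 = 22500 ≡ 319
150^4 ≡ 319^2 = 101761 ≡ 53
150^8 ≡ 53^2 = 2809 ≡ 104
150^16 ≡ 104^2 = 10816 ≡ 537
150^32 ≡ 537^2 = 288369 ≡ 16
150^64 ≡ 16^2 = 256
68 = 64 + 4, so 150^68 ≡ 256·53 ≡ 43 (mod 541)
Right side y^r · r^s mod p:
507^2 = 257049 ≡ 74
507^4 ≡ 74^2 = 5476 ≡ 66
507^8 ≡ 66^2 = 4356 ≡ 28
507^16 ≡ 28^2 = 784 ≡ 243
507^32 ≡ 243^2 = 59049 ≡ 80
507^64 ≡ 80^2 = 6400 ≡ 449
507^128 ≡ 449^2 = 201601 ≡ 349
152 = 128 + 16 + 8, so 507^152 ≡ 349·243·28 ≡ 147 (mod 541)
152^2 = 23104 ≡ 382
152^4 ≡ 382^2 = 145924 ≡ 395
152^8 ≡ 395^2 = 156025 ≡ 217
152^16 ≡ 217^2 = 47089 ≡ 22
152^32 ≡ 22^2 = 484
152^64 ≡ 484^2 = 234256 ≡ 3
152^128 ≡ 3^2 = 9
152^256 ≡ 9^2 = 81
494 = 256 + 128 + 64 + 32 + 8 + 4 + 2, so 152^494 ≡ 81·9·3·484·217·395·382 ≡ 457 (mod 541)
147·457 = 67179 ≡ 95 (mod 541)
43 ≠ 95, so verification fails.

no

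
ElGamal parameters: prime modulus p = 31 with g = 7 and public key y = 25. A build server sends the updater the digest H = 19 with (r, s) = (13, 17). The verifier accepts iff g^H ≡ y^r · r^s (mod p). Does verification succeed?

fails

Left side g^H mod p:
7^19 mod 31 = 14
Right side y^r · r^s mod p:
25^13 mod 31 = 25
13^17 mod 31 = 17
25·17 = 425 ≡ 22 (mod 31)
14 ≠ 22, so verification fails.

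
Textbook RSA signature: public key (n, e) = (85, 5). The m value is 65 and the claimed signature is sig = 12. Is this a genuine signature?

Squares mod 85: sig^1≡12, sig^2≡59, sig^4≡81
5 = 4 + 1, so sig^5 ≡ 81·12 ≡ 37 (mod 85)
sig^5 mod 85 = 37, but m = 65.

forged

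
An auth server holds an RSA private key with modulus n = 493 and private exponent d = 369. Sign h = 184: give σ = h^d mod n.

h^2 ≡ 184^2 = 33856 ≡ 332
h^4 ≡ 332^2 = 110224 ≡ 285
h^8 ≡ 285^2 = 81225 ≡ 373
h^16 ≡ 373^2 = 139129 ≡ 103
h^32 ≡ 103^2 = 10609 ≡ 256
h^64 ≡ 256^2 = 65536 ≡ 460
h^128 ≡ 460^2 = 211600 ≡ 103
h^256 ≡ 103^2 = 10609 ≡ 256
369 = 256 + 64 + 32 + 16 + 1, so h^369 ≡ 256·460·256·103·184 ≡ 269 (mod 493)

269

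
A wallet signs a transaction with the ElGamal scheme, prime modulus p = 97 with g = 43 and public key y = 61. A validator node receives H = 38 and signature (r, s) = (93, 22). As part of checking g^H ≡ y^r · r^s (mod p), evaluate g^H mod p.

43^2 = 1849 ≡ 6
43^4 ≡ 6^2 = 36
43^8 ≡ 36^2 = 1296 ≡ 35
43^16 ≡ 35^2 = 1225 ≡ 61
43^32 ≡ 61^2 = 3721 ≡ 35
38 = 32 + 4 + 2, so 43^38 ≡ 35·36·6 ≡ 91 (mod 97)

91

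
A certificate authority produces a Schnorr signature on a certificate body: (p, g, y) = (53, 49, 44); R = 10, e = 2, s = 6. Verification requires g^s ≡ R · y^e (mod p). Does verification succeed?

g^s mod p:
Squares mod 53: 49^1≡49, 49^2≡16, 49^4≡44
6 = 4 + 2, so 49^6 ≡ 44·16 ≡ 15 (mod 53)
R · y^e mod p:
Squares mod 53: 44^1≡44, 44^2≡28
44^2 ≡ 28 (mod 53)
10·28 = 280 ≡ 15 (mod 53)
15 ≡ 15 (mod 53); signature holds.

passes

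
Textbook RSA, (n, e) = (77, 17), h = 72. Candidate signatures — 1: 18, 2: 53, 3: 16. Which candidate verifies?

Candidate 1: Squares mod 77: 18^1≡18, 18^2≡16, 18^4≡25, 18^8≡9, 18^16≡4; 17 = 16 + 1, so 18^17 ≡ 4·18 ≡ 72 (mod 77)
  → matches h = 72
Candidate 2: Squares mod 77: 53^1≡53, 53^2≡37, 53^4≡60, 53^8≡58, 53^16≡53; 17 = 16 + 1, so 53^17 ≡ 53·53 ≡ 37 (mod 77)
Candidate 3: Squares mod 77: 16^1≡16, 16^2≡25, 16^4≡9, 16^8≡4, 16^16≡16; 17 = 16 + 1, so 16^17 ≡ 16·16 ≡ 25 (mod 77)

1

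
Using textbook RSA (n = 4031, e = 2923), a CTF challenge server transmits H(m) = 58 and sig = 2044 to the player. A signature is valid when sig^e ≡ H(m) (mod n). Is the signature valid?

invalid

Squares mod 4031: sig^1≡2044, sig^2≡1820, sig^4≡2949, sig^8≡1734, sig^16≡3661, sig^32≡3877, sig^64≡3561, sig^128≡3226, sig^256≡3065, sig^512≡1995, sig^1024≡1428, sig^2048≡3529
2923 = 2048 + 512 + 256 + 64 + 32 + 8 + 2 + 1, so sig^2923 ≡ 3529·1995·3065·3561·3877·1734·1820·2044 ≡ 559 (mod 4031)
sig^2923 mod 4031 = 559, but H(m) = 58.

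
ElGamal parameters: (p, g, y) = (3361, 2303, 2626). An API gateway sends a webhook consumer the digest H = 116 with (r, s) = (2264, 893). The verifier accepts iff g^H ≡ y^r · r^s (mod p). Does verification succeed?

Left side g^H mod p:
2303^2 = 5303809 ≡ 151
2303^4 ≡ 151^2 = 22801 ≡ 2635
2303^8 ≡ 2635^2 = 6943225 ≡ 2760
2303^16 ≡ 2760^2 = 7617600 ≡ 1574
2303^32 ≡ 1574^2 = 2477476 ≡ 419
2303^64 ≡ 419^2 = 175561 ≡ 789
116 = 64 + 32 + 16 + 4, so 2303^116 ≡ 789·419·1574·2635 ≡ 2603 (mod 3361)
Right side y^r · r^s mod p:
2626^2 = 6895876 ≡ 2465
2626^4 ≡ 2465^2 = 6076225 ≡ 2898
2626^8 ≡ 2898^2 = 8398404 ≡ 2626
2626^16 ≡ 2626^2 = 6895876 ≡ 2465
2626^32 ≡ 2465^2 = 6076225 ≡ 2898
2626^64 ≡ 2898^2 = 8398404 ≡ 2626
2626^128 ≡ 2626^2 = 6895876 ≡ 2465
2626^256 ≡ 2465^2 = 6076225 ≡ 2898
2626^512 ≡ 2898^2 = 8398404 ≡ 2626
2626^1024 ≡ 2626^2 = 6895876 ≡ 2465
2626^2048 ≡ 2465^2 = 6076225 ≡ 2898
2264 = 2048 + 128 + 64 + 16 + 8, so 2626^2264 ≡ 2898·2465·2626·2465·2626 ≡ 3165 (mod 3361)
2264^2 = 5125696 ≡ 171
2264^4 ≡ 171^2 = 29241 ≡ 2353
2264^8 ≡ 2353^2 = 5536609 ≡ 1042
2264^16 ≡ 1042^2 = 1085764 ≡ 161
2264^32 ≡ 161^2 = 25921 ≡ 2394
2264^64 ≡ 2394^2 = 5731236 ≡ 731
2264^128 ≡ 731^2 = 534361 ≡ 3323
2264^256 ≡ 3323^2 = 11042329 ≡ 1444
2264^512 ≡ 1444^2 = 2085136 ≡ 1316
893 = 512 + 256 + 64 + 32 + 16 + 8 + 4 + 1, so 2264^893 ≡ 1316·1444·731·2394·161·1042·2353·2264 ≡ 2516 (mod 3361)
3165·2516 = 7963140 ≡ 931 (mod 3361)
2603 ≠ 931, so verification fails.

fails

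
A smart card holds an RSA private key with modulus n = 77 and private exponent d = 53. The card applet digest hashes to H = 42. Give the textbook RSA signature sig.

14

H^2 ≡ 42^2 = 1764 ≡ 70
H^4 ≡ 70^2 = 4900 ≡ 49
H^8 ≡ 49^2 = 2401 ≡ 14
H^16 ≡ 14^2 = 196 ≡ 42
H^32 ≡ 42^2 = 1764 ≡ 70
53 = 32 + 16 + 4 + 1, so H^53 ≡ 70·42·49·42 ≡ 14 (mod 77)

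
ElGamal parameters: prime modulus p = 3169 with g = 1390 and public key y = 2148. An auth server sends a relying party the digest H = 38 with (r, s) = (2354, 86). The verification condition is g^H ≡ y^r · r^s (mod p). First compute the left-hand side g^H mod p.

1390^2 = 1932100 ≡ 2179
1390^4 ≡ 2179^2 = 4748041 ≡ 879
1390^8 ≡ 879^2 = 772641 ≡ 2574
1390^16 ≡ 2574^2 = 6625476 ≡ 2266
1390^32 ≡ 2266^2 = 5134756 ≡ 976
38 = 32 + 4 + 2, so 1390^38 ≡ 976·879·2179 ≡ 1899 (mod 3169)

1899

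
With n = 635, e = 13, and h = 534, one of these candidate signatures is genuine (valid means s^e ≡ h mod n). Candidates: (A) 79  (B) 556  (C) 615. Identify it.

A

Candidate A: Squares mod 635: 79^1≡79, 79^2≡526, 79^4≡451, 79^8≡201; 13 = 8 + 4 + 1, so 79^13 ≡ 201·451·79 ≡ 534 (mod 635)
  → matches h = 534
Candidate B: Squares mod 635: 556^1≡556, 556^2≡526, 556^4≡451, 556^8≡201; 13 = 8 + 4 + 1, so 556^13 ≡ 201·451·556 ≡ 101 (mod 635)
Candidate C: Squares mod 635: 615^1≡615, 615^2≡400, 615^4≡615, 615^8≡400; 13 = 8 + 4 + 1, so 615^13 ≡ 400·615·615 ≡ 615 (mod 635)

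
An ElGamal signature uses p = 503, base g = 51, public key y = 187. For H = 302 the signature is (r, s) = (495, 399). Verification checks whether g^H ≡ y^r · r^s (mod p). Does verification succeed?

fails

Left side g^H mod p:
51^302 mod 503 = 400
Right side y^r · r^s mod p:
187^495 mod 503 = 274
495^399 mod 503 = 174
274·174 = 47676 ≡ 394 (mod 503)
400 ≠ 394, so verification fails.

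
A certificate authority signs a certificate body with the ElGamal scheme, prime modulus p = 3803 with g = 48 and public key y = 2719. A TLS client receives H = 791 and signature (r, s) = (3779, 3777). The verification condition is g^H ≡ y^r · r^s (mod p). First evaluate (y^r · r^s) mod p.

2068

Squares mod 3803: 2719^1≡2719, 2719^2≡3732, 2719^4≡1238, 2719^8≡35, 2719^16≡1225, 2719^32≡2243, 2719^64≡3483, 2719^128≡3522, 2719^256≡2901, 2719^512≡3565, 2719^1024≡3402, 2719^2048≡1075
3779 = 2048 + 1024 + 512 + 128 + 64 + 2 + 1, so 2719^3779 ≡ 1075·3402·3565·3522·3483·3732·2719 ≡ 3291 (mod 3803)
Squares mod 3803: 3779^1≡3779, 3779^2≡576, 3779^4≡915, 3779^8≡565, 3779^16≡3576, 3779^32≡2090, 3779^64≡2256, 3779^128≡1122, 3779^256≡91, 3779^512≡675, 3779^1024≡3068, 3779^2048≡199
3777 = 2048 + 1024 + 512 + 128 + 64 + 1, so 3779^3777 ≡ 199·3068·675·1122·2256·3779 ≡ 917 (mod 3803)
y^r · r^s ≡ 3291·917 = 3017847 ≡ 2068 (mod 3803)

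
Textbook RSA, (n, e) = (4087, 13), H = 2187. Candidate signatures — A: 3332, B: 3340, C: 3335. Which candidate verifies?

Candidate A: 3332^13 mod 4087 = 150
Candidate B: 3340^13 mod 4087 = 2058
Candidate C: 3335^13 mod 4087 = 2187
  → matches H = 2187

C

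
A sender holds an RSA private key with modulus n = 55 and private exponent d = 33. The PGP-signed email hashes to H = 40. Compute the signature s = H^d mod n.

35

H^2 ≡ 40^2 = 1600 ≡ 5
H^4 ≡ 5^2 = 25
H^8 ≡ 25^2 = 625 ≡ 20
H^16 ≡ 20^2 = 400 ≡ 15
H^32 ≡ 15^2 = 225 ≡ 5
33 = 32 + 1, so H^33 ≡ 5·40 ≡ 35 (mod 55)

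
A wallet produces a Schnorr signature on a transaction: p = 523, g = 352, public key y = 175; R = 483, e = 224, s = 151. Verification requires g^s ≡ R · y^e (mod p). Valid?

g^s mod p:
352^151 mod 523 = 404
R · y^e mod p:
175^224 mod 523 = 309
483·309 = 149247 ≡ 192 (mod 523)
404 ≠ 192; the check fails.

no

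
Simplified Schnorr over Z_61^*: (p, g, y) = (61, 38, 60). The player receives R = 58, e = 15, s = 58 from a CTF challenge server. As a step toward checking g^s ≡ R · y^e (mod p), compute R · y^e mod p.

60^2 = 3600 ≡ 1
60^4 ≡ 1^2 = 1
60^8 ≡ 1^2 = 1
15 = 8 + 4 + 2 + 1, so 60^15 ≡ 1·1·1·60 ≡ 60 (mod 61)
R · y^e ≡ 58·60 = 3480 ≡ 3 (mod 61)

3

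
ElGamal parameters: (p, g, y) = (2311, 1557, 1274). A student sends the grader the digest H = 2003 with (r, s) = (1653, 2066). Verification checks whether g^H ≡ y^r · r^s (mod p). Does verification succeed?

Left side g^H mod p:
1557^2 = 2424249 ≡ 10
1557^4 ≡ 10^2 = 100
1557^8 ≡ 100^2 = 10000 ≡ 756
1557^16 ≡ 756^2 = 571536 ≡ 719
1557^32 ≡ 719^2 = 516961 ≡ 1608
1557^64 ≡ 1608^2 = 2585664 ≡ 1966
1557^128 ≡ 1966^2 = 3865156 ≡ 1164
1557^256 ≡ 1164^2 = 1354896 ≡ 650
1557^512 ≡ 650^2 = 422500 ≡ 1898
1557^1024 ≡ 1898^2 = 3602404 ≡ 1866
2003 = 1024 + 512 + 256 + 128 + 64 + 16 + 2 + 1, so 1557^2003 ≡ 1866·1898·650·1164·1966·719·10·1557 ≡ 214 (mod 2311)
Right side y^r · r^s mod p:
1274^2 = 1623076 ≡ 754
1274^4 ≡ 754^2 = 568516 ≡ 10
1274^8 ≡ 10^2 = 100
1274^16 ≡ 100^2 = 10000 ≡ 756
1274^32 ≡ 756^2 = 571536 ≡ 719
1274^64 ≡ 719^2 = 516961 ≡ 1608
1274^128 ≡ 1608^2 = 2585664 ≡ 1966
1274^256 ≡ 1966^2 = 3865156 ≡ 1164
1274^512 ≡ 1164^2 = 1354896 ≡ 650
1274^1024 ≡ 650^2 = 422500 ≡ 1898
1653 = 1024 + 512 + 64 + 32 + 16 + 4 + 1, so 1274^1653 ≡ 1898·650·1608·719·756·10·1274 ≡ 257 (mod 2311)
1653^2 = 2732409 ≡ 807
1653^4 ≡ 807^2 = 651249 ≡ 1858
1653^8 ≡ 1858^2 = 3452164 ≡ 1841
1653^16 ≡ 1841^2 = 3389281 ≡ 1355
1653^32 ≡ 1355^2 = 1836025 ≡ 1091
1653^64 ≡ 1091^2 = 1190281 ≡ 116
1653^128 ≡ 116^2 = 13456 ≡ 1901
1653^256 ≡ 1901^2 = 3613801 ≡ 1708
1653^512 ≡ 1708^2 = 2917264 ≡ 782
1653^1024 ≡ 782^2 = 611524 ≡ 1420
1653^2048 ≡ 1420^2 = 2016400 ≡ 1208
2066 = 2048 + 16 + 2, so 1653^2066 ≡ 1208·1355·807 ≡ 1567 (mod 2311)
257·1567 = 402719 ≡ 605 (mod 2311)
214 ≠ 605, so verification fails.

fails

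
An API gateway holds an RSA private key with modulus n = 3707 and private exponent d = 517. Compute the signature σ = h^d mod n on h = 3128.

h^2 ≡ 3128^2 = 9784384 ≡ 1611
h^4 ≡ 1611^2 = 2595321 ≡ 421
h^8 ≡ 421^2 = 177241 ≡ 3012
h^16 ≡ 3012^2 = 9072144 ≡ 1115
h^32 ≡ 1115^2 = 1243225 ≡ 1380
h^64 ≡ 1380^2 = 1904400 ≡ 2709
h^128 ≡ 2709^2 = 7338681 ≡ 2528
h^256 ≡ 2528^2 = 6390784 ≡ 3623
h^512 ≡ 3623^2 = 13126129 ≡ 3349
517 = 512 + 4 + 1, so h^517 ≡ 3349·421·3128 ≡ 2942 (mod 3707)

2942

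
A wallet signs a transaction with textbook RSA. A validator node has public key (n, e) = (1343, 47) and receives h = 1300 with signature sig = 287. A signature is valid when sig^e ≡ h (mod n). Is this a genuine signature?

sig^47 mod 1343 = 1300
Since 1300 equals the digest 1300, verification succeeds.

genuine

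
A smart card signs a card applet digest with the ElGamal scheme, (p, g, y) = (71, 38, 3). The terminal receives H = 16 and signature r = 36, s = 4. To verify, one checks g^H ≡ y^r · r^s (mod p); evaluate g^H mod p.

38^2 = 1444 ≡ 24
38^4 ≡ 24^2 = 576 ≡ 8
38^8 ≡ 8^2 = 64
38^16 ≡ 64^2 = 4096 ≡ 49

49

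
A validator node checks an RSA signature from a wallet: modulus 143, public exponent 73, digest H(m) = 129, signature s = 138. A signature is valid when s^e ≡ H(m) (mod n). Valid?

s^73 mod 143 = 73
73 ≠ 129, so verification fails.

no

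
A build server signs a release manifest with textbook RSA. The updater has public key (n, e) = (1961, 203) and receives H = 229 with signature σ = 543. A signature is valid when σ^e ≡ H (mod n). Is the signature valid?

σ^2 ≡ 543^2 = 294849 ≡ 699
σ^4 ≡ 699^2 = 488601 ≡ 312
σ^8 ≡ 312^2 = 97344 ≡ 1255
σ^16 ≡ 1255^2 = 1575025 ≡ 342
σ^32 ≡ 342^2 = 116964 ≡ 1265
σ^64 ≡ 1265^2 = 1600225 ≡ 49
σ^128 ≡ 49^2 = 2401 ≡ 440
203 = 128 + 64 + 8 + 2 + 1, so σ^203 ≡ 440·49·1255·699·543 ≡ 1732 (mod 1961)
σ^203 mod 1961 = 1732, but H = 229.

invalid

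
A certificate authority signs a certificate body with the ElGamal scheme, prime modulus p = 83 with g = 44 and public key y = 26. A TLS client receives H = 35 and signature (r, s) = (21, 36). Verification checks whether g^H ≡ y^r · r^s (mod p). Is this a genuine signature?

Left side g^H mod p:
44^2 = 1936 ≡ 27
44^4 ≡ 27^2 = 729 ≡ 65
44^8 ≡ 65^2 = 4225 ≡ 75
44^16 ≡ 75^2 = 5625 ≡ 64
44^32 ≡ 64^2 = 4096 ≡ 29
35 = 32 + 2 + 1, so 44^35 ≡ 29·27·44 ≡ 7 (mod 83)
Right side y^r · r^s mod p:
26^2 = 676 ≡ 12
26^4 ≡ 12^2 = 144 ≡ 61
26^8 ≡ 61^2 = 3721 ≡ 69
26^16 ≡ 69^2 = 4761 ≡ 30
21 = 16 + 4 + 1, so 26^21 ≡ 30·61·26 ≡ 21 (mod 83)
21^2 = 441 ≡ 26
21^4 ≡ 26^2 = 676 ≡ 12
21^8 ≡ 12^2 = 144 ≡ 61
21^16 ≡ 61^2 = 3721 ≡ 69
21^32 ≡ 69^2 = 4761 ≡ 30
36 = 32 + 4, so 21^36 ≡ 30·12 ≡ 28 (mod 83)
21·28 = 588 ≡ 7 (mod 83)
7 ≡ 7 (mod 83), so the signature is genuine.

genuine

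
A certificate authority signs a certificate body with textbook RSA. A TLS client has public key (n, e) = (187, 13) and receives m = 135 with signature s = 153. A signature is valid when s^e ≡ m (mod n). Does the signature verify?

does not verify

Squares mod 187: s^1≡153, s^2≡34, s^4≡34, s^8≡34
13 = 8 + 4 + 1, so s^13 ≡ 34·34·153 ≡ 153 (mod 187)
s^13 mod 187 = 153, but m = 135.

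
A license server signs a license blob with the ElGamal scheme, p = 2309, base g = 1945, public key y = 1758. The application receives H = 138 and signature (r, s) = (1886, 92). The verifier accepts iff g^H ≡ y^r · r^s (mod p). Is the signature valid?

Left side g^H mod p:
1945^2 = 3783025 ≡ 883
1945^4 ≡ 883^2 = 779689 ≡ 1556
1945^8 ≡ 1556^2 = 2421136 ≡ 1304
1945^16 ≡ 1304^2 = 1700416 ≡ 992
1945^32 ≡ 992^2 = 984064 ≡ 430
1945^64 ≡ 430^2 = 184900 ≡ 180
1945^128 ≡ 180^2 = 32400 ≡ 74
138 = 128 + 8 + 2, so 1945^138 ≡ 74·1304·883 ≡ 1559 (mod 2309)
Right side y^r · r^s mod p:
1758^2 = 3090564 ≡ 1122
1758^4 ≡ 1122^2 = 1258884 ≡ 479
1758^8 ≡ 479^2 = 229441 ≡ 850
1758^16 ≡ 850^2 = 722500 ≡ 2092
1758^32 ≡ 2092^2 = 4376464 ≡ 909
1758^64 ≡ 909^2 = 826281 ≡ 1968
1758^128 ≡ 1968^2 = 3873024 ≡ 831
1758^256 ≡ 831^2 = 690561 ≡ 170
1758^512 ≡ 170^2 = 28900 ≡ 1192
1758^1024 ≡ 1192^2 = 1420864 ≡ 829
1886 = 1024 + 512 + 256 + 64 + 16 + 8 + 4 + 2, so 1758^1886 ≡ 829·1192·170·1968·2092·850·479·1122 ≡ 1288 (mod 2309)
1886^2 = 3556996 ≡ 1136
1886^4 ≡ 1136^2 = 1290496 ≡ 2074
1886^8 ≡ 2074^2 = 4301476 ≡ 2118
1886^16 ≡ 2118^2 = 4485924 ≡ 1846
1886^32 ≡ 1846^2 = 3407716 ≡ 1941
1886^64 ≡ 1941^2 = 3767481 ≡ 1502
92 = 64 + 16 + 8 + 4, so 1886^92 ≡ 1502·1846·2118·2074 ≡ 2018 (mod 2309)
1288·2018 = 2599184 ≡ 1559 (mod 2309)
1559 ≡ 1559 (mod 2309), so the signature is genuine.

valid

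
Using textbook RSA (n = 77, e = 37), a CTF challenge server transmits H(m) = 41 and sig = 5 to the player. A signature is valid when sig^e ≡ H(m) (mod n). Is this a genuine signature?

forged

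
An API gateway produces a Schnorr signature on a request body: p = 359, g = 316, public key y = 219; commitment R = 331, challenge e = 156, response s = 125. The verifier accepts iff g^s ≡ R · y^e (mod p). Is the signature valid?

g^s mod p:
316^2 = 99856 ≡ 54
316^4 ≡ 54^2 = 2916 ≡ 44
316^8 ≡ 44^2 = 1936 ≡ 141
316^16 ≡ 141^2 = 19881 ≡ 136
316^32 ≡ 136^2 = 18496 ≡ 187
316^64 ≡ 187^2 = 34969 ≡ 146
125 = 64 + 32 + 16 + 8 + 4 + 1, so 316^125 ≡ 146·187·136·141·44·316 ≡ 121 (mod 359)
R · y^e mod p:
219^2 = 47961 ≡ 214
219^4 ≡ 214^2 = 45796 ≡ 203
219^8 ≡ 203^2 = 41209 ≡ 283
219^16 ≡ 283^2 = 80089 ≡ 32
219^32 ≡ 32^2 = 1024 ≡ 306
219^64 ≡ 306^2 = 93636 ≡ 296
219^128 ≡ 296^2 = 87616 ≡ 20
156 = 128 + 16 + 8 + 4, so 219^156 ≡ 20·32·283·203 ≡ 16 (mod 359)
331·16 = 5296 ≡ 270 (mod 359)
121 ≠ 270; the check fails.

invalid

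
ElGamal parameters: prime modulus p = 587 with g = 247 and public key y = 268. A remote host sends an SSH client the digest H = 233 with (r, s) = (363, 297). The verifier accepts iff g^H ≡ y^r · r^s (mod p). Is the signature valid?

Left side g^H mod p:
Squares mod 587: 247^1≡247, 247^2≡548, 247^4≡347, 247^8≡74, 247^16≡193, 247^32≡268, 247^64≡210, 247^128≡75
233 = 128 + 64 + 32 + 8 + 1, so 247^233 ≡ 75·210·268·74·247 ≡ 502 (mod 587)
Right side y^r · r^s mod p:
Squares mod 587: 268^1≡268, 268^2≡210, 268^4≡75, 268^8≡342, 268^16≡151, 268^32≡495, 268^64≡246, 268^128≡55, 268^256≡90
363 = 256 + 64 + 32 + 8 + 2 + 1, so 268^363 ≡ 90·246·495·342·210·268 ≡ 300 (mod 587)
Squares mod 587: 363^1≡363, 363^2≡281, 363^4≡303, 363^8≡237, 363^16≡404, 363^32≡30, 363^64≡313, 363^128≡527, 363^256≡78
297 = 256 + 32 + 8 + 1, so 363^297 ≡ 78·30·237·363 ≡ 303 (mod 587)
300·303 = 90900 ≡ 502 (mod 587)
502 ≡ 502 (mod 587), so the signature is genuine.

valid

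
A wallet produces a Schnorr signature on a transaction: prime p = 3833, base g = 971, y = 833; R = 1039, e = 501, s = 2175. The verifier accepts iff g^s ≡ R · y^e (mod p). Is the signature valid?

g^s mod p:
971^2 = 942841 ≡ 3756
971^4 ≡ 3756^2 = 14107536 ≡ 2096
971^8 ≡ 2096^2 = 4393216 ≡ 598
971^16 ≡ 598^2 = 357604 ≡ 1135
971^32 ≡ 1135^2 = 1288225 ≡ 337
971^64 ≡ 337^2 = 113569 ≡ 2412
971^128 ≡ 2412^2 = 5817744 ≡ 3083
971^256 ≡ 3083^2 = 9504889 ≡ 2882
971^512 ≡ 2882^2 = 8305924 ≡ 3646
971^1024 ≡ 3646^2 = 13293316 ≡ 472
971^2048 ≡ 472^2 = 222784 ≡ 470
2175 = 2048 + 64 + 32 + 16 + 8 + 4 + 2 + 1, so 971^2175 ≡ 470·2412·337·1135·598·2096·3756·971 ≡ 2566 (mod 3833)
R · y^e mod p:
833^2 = 693889 ≡ 116
833^4 ≡ 116^2 = 13456 ≡ 1957
833^8 ≡ 1957^2 = 3829849 ≡ 682
833^16 ≡ 682^2 = 465124 ≡ 1331
833^32 ≡ 1331^2 = 1771561 ≡ 715
833^64 ≡ 715^2 = 511225 ≡ 1436
833^128 ≡ 1436^2 = 2062096 ≡ 3775
833^256 ≡ 3775^2 = 14250625 ≡ 3364
501 = 256 + 128 + 64 + 32 + 16 + 4 + 1, so 833^501 ≡ 3364·3775·1436·715·1331·1957·833 ≡ 1415 (mod 3833)
1039·1415 = 1470185 ≡ 2146 (mod 3833)
2566 ≠ 2146; the check fails.

invalid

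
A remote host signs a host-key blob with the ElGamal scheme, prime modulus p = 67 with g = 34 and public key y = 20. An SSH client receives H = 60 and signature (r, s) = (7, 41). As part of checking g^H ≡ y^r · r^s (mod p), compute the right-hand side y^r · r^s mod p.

64

20^2 = 400 ≡ 65
20^4 ≡ 65^2 = 4225 ≡ 4
7 = 4 + 2 + 1, so 20^7 ≡ 4·65·20 ≡ 41 (mod 67)
7^2 = 49
7^4 ≡ 49^2 = 2401 ≡ 56
7^8 ≡ 56^2 = 3136 ≡ 54
7^16 ≡ 54^2 = 2916 ≡ 35
7^32 ≡ 35^2 = 1225 ≡ 19
41 = 32 + 8 + 1, so 7^41 ≡ 19·54·7 ≡ 13 (mod 67)
y^r · r^s ≡ 41·13 = 533 ≡ 64 (mod 67)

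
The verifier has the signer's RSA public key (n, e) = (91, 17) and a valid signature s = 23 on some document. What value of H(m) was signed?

4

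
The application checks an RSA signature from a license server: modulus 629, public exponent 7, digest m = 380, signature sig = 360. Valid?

no

sig^7 mod 629 = 249
The recovered value 249 does not match the digest 380.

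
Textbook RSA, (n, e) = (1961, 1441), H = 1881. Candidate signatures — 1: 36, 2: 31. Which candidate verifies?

2

Candidate 1: 36^2 = 1296; 36^4 ≡ 1296^2 = 1679616 ≡ 1000; 36^8 ≡ 1000^2 = 1000000 ≡ 1851; 36^16 ≡ 1851^2 = 3426201 ≡ 334; 36^32 ≡ 334^2 = 111556 ≡ 1740; 36^64 ≡ 1740^2 = 3027600 ≡ 1777; 36^128 ≡ 1777^2 = 3157729 ≡ 519; 36^256 ≡ 519^2 = 269361 ≡ 704; 36^512 ≡ 704^2 = 495616 ≡ 1444; 36^1024 ≡ 1444^2 = 2085136 ≡ 593; 1441 = 1024 + 256 + 128 + 32 + 1, so 36^1441 ≡ 593·704·519·1740·36 ≡ 1738 (mod 1961)
Candidate 2: 31^2 = 961; 31^4 ≡ 961^2 = 923521 ≡ 1851; 31^8 ≡ 1851^2 = 3426201 ≡ 334; 31^16 ≡ 334^2 = 111556 ≡ 1740; 31^32 ≡ 1740^2 = 3027600 ≡ 1777; 31^64 ≡ 1777^2 = 3157729 ≡ 519; 31^128 ≡ 519^2 = 269361 ≡ 704; 31^256 ≡ 704^2 = 495616 ≡ 1444; 31^512 ≡ 1444^2 = 2085136 ≡ 593; 31^1024 ≡ 593^2 = 351649 ≡ 630; 1441 = 1024 + 256 + 128 + 32 + 1, so 31^1441 ≡ 630·1444·704·1777·31 ≡ 1881 (mod 1961)
  → matches H = 1881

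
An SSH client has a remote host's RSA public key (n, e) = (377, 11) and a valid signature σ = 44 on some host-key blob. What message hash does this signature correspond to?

21

σ^2 ≡ 44^2 = 1936 ≡ 51
σ^4 ≡ 51^2 = 2601 ≡ 339
σ^8 ≡ 339^2 = 114921 ≡ 313
11 = 8 + 2 + 1, so σ^11 ≡ 313·51·44 ≡ 21 (mod 377)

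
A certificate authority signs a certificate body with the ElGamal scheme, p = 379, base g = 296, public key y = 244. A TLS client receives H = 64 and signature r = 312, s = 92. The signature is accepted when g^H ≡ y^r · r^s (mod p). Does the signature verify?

verifies

Left side g^H mod p:
296^2 = 87616 ≡ 67
296^4 ≡ 67^2 = 4489 ≡ 320
296^8 ≡ 320^2 = 102400 ≡ 70
296^16 ≡ 70^2 = 4900 ≡ 352
296^32 ≡ 352^2 = 123904 ≡ 350
296^64 ≡ 350^2 = 122500 ≡ 83
Right side y^r · r^s mod p:
244^2 = 59536 ≡ 33
244^4 ≡ 33^2 = 1089 ≡ 331
244^8 ≡ 331^2 = 109561 ≡ 30
244^16 ≡ 30^2 = 900 ≡ 142
244^32 ≡ 142^2 = 20164 ≡ 77
244^64 ≡ 77^2 = 5929 ≡ 244
244^128 ≡ 244^2 = 59536 ≡ 33
244^256 ≡ 33^2 = 1089 ≡ 331
312 = 256 + 32 + 16 + 8, so 244^312 ≡ 331·77·142·30 ≡ 216 (mod 379)
312^2 = 97344 ≡ 320
312^4 ≡ 320^2 = 102400 ≡ 70
312^8 ≡ 70^2 = 4900 ≡ 352
312^16 ≡ 352^2 = 123904 ≡ 350
312^32 ≡ 350^2 = 122500 ≡ 83
312^64 ≡ 83^2 = 6889 ≡ 67
92 = 64 + 16 + 8 + 4, so 312^92 ≡ 67·350·352·70 ≡ 139 (mod 379)
216·139 = 30024 ≡ 83 (mod 379)
83 ≡ 83 (mod 379), so the signature is genuine.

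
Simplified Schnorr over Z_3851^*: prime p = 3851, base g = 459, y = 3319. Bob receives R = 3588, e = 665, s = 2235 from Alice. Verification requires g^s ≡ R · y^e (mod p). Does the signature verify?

does not verify

g^s mod p:
Squares mod 3851: 459^1≡459, 459^2≡2727, 459^4≡248, 459^8≡3739, 459^16≡991, 459^32≡76, 459^64≡1925, 459^128≡963, 459^256≡3129, 459^512≡1399, 459^1024≡893, 459^2048≡292
2235 = 2048 + 128 + 32 + 16 + 8 + 2 + 1, so 459^2235 ≡ 292·963·76·991·3739·2727·459 ≡ 3580 (mod 3851)
R · y^e mod p:
Squares mod 3851: 3319^1≡3319, 3319^2≡1901, 3319^4≡1563, 3319^8≡1435, 3319^16≡2791, 3319^32≡2959, 3319^64≡2358, 3319^128≡3171, 3319^256≡280, 3319^512≡1380
665 = 512 + 128 + 16 + 8 + 1, so 3319^665 ≡ 1380·3171·2791·1435·3319 ≡ 2274 (mod 3851)
3588·2274 = 8159112 ≡ 2694 (mod 3851)
3580 ≠ 2694; the check fails.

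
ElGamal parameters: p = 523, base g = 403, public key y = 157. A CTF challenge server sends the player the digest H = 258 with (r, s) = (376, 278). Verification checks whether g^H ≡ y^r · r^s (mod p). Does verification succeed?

passes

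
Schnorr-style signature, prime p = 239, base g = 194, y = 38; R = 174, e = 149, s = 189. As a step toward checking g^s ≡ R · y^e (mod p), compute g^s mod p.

172

194^189 mod 239 = 172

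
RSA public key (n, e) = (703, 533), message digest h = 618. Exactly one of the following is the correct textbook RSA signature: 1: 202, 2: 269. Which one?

Candidate 1: 202^2 = 40804 ≡ 30; 202^4 ≡ 30^2 = 900 ≡ 197; 202^8 ≡ 197^2 = 38809 ≡ 144; 202^16 ≡ 144^2 = 20736 ≡ 349; 202^32 ≡ 349^2 = 121801 ≡ 182; 202^64 ≡ 182^2 = 33124 ≡ 83; 202^128 ≡ 83^2 = 6889 ≡ 562; 202^256 ≡ 562^2 = 315844 ≡ 197; 202^512 ≡ 197^2 = 38809 ≡ 144; 533 = 512 + 16 + 4 + 1, so 202^533 ≡ 144·349·197·202 ≡ 597 (mod 703)
Candidate 2: 269^2 = 72361 ≡ 655; 269^4 ≡ 655^2 = 429025 ≡ 195; 269^8 ≡ 195^2 = 38025 ≡ 63; 269^16 ≡ 63^2 = 3969 ≡ 454; 269^32 ≡ 454^2 = 206116 ≡ 137; 269^64 ≡ 137^2 = 18769 ≡ 491; 269^128 ≡ 491^2 = 241081 ≡ 655; 269^256 ≡ 655^2 = 429025 ≡ 195; 269^512 ≡ 195^2 = 38025 ≡ 63; 533 = 512 + 16 + 4 + 1, so 269^533 ≡ 63·454·195·269 ≡ 618 (mod 703)
  → matches h = 618

2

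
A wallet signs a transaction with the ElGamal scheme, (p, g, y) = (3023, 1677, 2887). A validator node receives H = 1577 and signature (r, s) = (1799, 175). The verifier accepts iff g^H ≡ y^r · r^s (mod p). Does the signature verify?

Left side g^H mod p:
1677^2 = 2812329 ≡ 939
1677^4 ≡ 939^2 = 881721 ≡ 2028
1677^8 ≡ 2028^2 = 4112784 ≡ 1504
1677^16 ≡ 1504^2 = 2262016 ≡ 812
1677^32 ≡ 812^2 = 659344 ≡ 330
1677^64 ≡ 330^2 = 108900 ≡ 72
1677^128 ≡ 72^2 = 5184 ≡ 2161
1677^256 ≡ 2161^2 = 4669921 ≡ 2409
1677^512 ≡ 2409^2 = 5803281 ≡ 2144
1677^1024 ≡ 2144^2 = 4596736 ≡ 1776
1577 = 1024 + 512 + 32 + 8 + 1, so 1677^1577 ≡ 1776·2144·330·1504·1677 ≡ 1102 (mod 3023)
Right side y^r · r^s mod p:
2887^2 = 8334769 ≡ 358
2887^4 ≡ 358^2 = 128164 ≡ 1198
2887^8 ≡ 1198^2 = 1435204 ≡ 2302
2887^16 ≡ 2302^2 = 5299204 ≡ 2908
2887^32 ≡ 2908^2 = 8456464 ≡ 1133
2887^64 ≡ 1133^2 = 1283689 ≡ 1937
2887^128 ≡ 1937^2 = 3751969 ≡ 426
2887^256 ≡ 426^2 = 181476 ≡ 96
2887^512 ≡ 96^2 = 9216 ≡ 147
2887^1024 ≡ 147^2 = 21609 ≡ 448
1799 = 1024 + 512 + 256 + 4 + 2 + 1, so 2887^1799 ≡ 448·147·96·1198·358·2887 ≡ 2963 (mod 3023)
1799^2 = 3236401 ≡ 1791
1799^4 ≡ 1791^2 = 3207681 ≡ 278
1799^8 ≡ 278^2 = 77284 ≡ 1709
1799^16 ≡ 1709^2 = 2920681 ≡ 463
1799^32 ≡ 463^2 = 214369 ≡ 2759
1799^64 ≡ 2759^2 = 7612081 ≡ 167
1799^128 ≡ 167^2 = 27889 ≡ 682
175 = 128 + 32 + 8 + 4 + 2 + 1, so 1799^175 ≡ 682·2759·1709·278·1791·1799 ≡ 652 (mod 3023)
2963·652 = 1931876 ≡ 179 (mod 3023)
1102 ≠ 179, so verification fails.

does not verify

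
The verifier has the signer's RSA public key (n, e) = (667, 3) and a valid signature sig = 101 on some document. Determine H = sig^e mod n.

sig^2 ≡ 101^2 = 10201 ≡ 196
3 = 2 + 1, so sig^3 ≡ 196·101 ≡ 453 (mod 667)

453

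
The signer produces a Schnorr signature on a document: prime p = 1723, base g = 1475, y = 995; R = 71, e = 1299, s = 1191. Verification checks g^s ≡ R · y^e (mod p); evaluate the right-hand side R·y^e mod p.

995^2 = 990025 ≡ 1023
995^4 ≡ 1023^2 = 1046529 ≡ 668
995^8 ≡ 668^2 = 446224 ≡ 1690
995^16 ≡ 1690^2 = 2856100 ≡ 1089
995^32 ≡ 1089^2 = 1185921 ≡ 497
995^64 ≡ 497^2 = 247009 ≡ 620
995^128 ≡ 620^2 = 384400 ≡ 171
995^256 ≡ 171^2 = 29241 ≡ 1673
995^512 ≡ 1673^2 = 2798929 ≡ 777
995^1024 ≡ 777^2 = 603729 ≡ 679
1299 = 1024 + 256 + 16 + 2 + 1, so 995^1299 ≡ 679·1673·1089·1023·995 ≡ 1225 (mod 1723)
R · y^e ≡ 71·1225 = 86975 ≡ 825 (mod 1723)

825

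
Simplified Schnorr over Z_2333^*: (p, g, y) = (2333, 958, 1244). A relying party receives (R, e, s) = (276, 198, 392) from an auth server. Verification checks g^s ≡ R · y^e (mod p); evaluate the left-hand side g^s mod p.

1185

Squares mod 2333: 958^1≡958, 958^2≡895, 958^4≡806, 958^8≡1062, 958^16≡1005, 958^32≡2169, 958^64≡1233, 958^128≡1506, 958^256≡360
392 = 256 + 128 + 8, so 958^392 ≡ 360·1506·1062 ≡ 1185 (mod 2333)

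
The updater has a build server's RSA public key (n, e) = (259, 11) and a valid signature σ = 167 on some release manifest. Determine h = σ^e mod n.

σ^2 ≡ 167^2 = 27889 ≡ 176
σ^4 ≡ 176^2 = 30976 ≡ 155
σ^8 ≡ 155^2 = 24025 ≡ 197
11 = 8 + 2 + 1, so σ^11 ≡ 197·176·167 ≡ 20 (mod 259)

20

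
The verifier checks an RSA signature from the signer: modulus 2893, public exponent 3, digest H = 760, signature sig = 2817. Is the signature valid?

sig^2 ≡ 2817^2 = 7935489 ≡ 2883
3 = 2 + 1, so sig^3 ≡ 2883·2817 ≡ 760 (mod 2893)
sig^3 mod 2893 = 760 matches H.

valid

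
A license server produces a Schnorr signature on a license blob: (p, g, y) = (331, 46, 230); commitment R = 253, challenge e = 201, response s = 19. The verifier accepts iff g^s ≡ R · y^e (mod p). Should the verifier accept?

reject

g^s mod p:
46^2 = 2116 ≡ 130
46^4 ≡ 130^2 = 16900 ≡ 19
46^8 ≡ 19^2 = 361 ≡ 30
46^16 ≡ 30^2 = 900 ≡ 238
19 = 16 + 2 + 1, so 46^19 ≡ 238·130·46 ≡ 271 (mod 331)
R · y^e mod p:
230^2 = 52900 ≡ 271
230^4 ≡ 271^2 = 73441 ≡ 290
230^8 ≡ 290^2 = 84100 ≡ 26
230^16 ≡ 26^2 = 676 ≡ 14
230^32 ≡ 14^2 = 196
230^64 ≡ 196^2 = 38416 ≡ 20
230^128 ≡ 20^2 = 400 ≡ 69
201 = 128 + 64 + 8 + 1, so 230^201 ≡ 69·20·26·230 ≡ 239 (mod 331)
253·239 = 60467 ≡ 225 (mod 331)
271 ≠ 225; the check fails.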